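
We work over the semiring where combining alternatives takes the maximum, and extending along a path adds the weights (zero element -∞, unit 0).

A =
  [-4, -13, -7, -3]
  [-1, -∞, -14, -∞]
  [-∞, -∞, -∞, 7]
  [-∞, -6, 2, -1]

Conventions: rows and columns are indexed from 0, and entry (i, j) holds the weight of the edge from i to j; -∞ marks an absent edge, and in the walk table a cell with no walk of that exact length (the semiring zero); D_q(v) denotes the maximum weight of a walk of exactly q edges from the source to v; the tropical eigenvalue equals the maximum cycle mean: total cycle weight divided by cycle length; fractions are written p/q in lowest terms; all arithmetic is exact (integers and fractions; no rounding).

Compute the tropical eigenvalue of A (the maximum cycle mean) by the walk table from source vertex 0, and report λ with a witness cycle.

q=0: [0, -∞, -∞, -∞]
q=1: [-4, -13, -7, -3]
q=2: [-8, -9, -1, 0]
q=3: [-10, -6, 2, 6]
q=4: [-7, 0, 8, 9]
Optimal cycle mean attained by: cycle 2->3->2, total 7 + 2, length 2.
Answer: λ = 9/2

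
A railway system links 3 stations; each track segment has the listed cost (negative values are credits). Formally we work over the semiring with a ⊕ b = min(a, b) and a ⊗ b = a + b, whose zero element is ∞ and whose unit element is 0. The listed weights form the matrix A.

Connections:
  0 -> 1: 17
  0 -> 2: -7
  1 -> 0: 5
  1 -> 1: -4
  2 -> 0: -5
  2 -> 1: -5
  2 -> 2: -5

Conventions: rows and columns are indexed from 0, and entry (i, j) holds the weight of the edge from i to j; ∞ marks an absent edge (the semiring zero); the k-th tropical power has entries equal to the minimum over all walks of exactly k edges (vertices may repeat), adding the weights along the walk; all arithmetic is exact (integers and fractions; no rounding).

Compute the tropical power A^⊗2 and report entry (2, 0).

A^⊗2:
  [-12, -12, -12]
  [1, -8, -2]
  [-10, -10, -12]
Key observation: the optimum is the walk 2->2->0, with weight (-5) + (-5) = -10.
Optimal value attained by: walk 2->2->0.
Answer: (A^⊗2)[2][0] = -10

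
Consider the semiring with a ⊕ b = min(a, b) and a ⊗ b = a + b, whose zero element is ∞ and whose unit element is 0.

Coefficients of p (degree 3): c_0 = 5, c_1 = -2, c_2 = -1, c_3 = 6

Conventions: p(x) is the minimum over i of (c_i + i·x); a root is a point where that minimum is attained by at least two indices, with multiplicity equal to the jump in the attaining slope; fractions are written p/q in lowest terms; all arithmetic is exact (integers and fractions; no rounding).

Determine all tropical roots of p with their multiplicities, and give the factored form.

hull edge (i=0, c=5) to (i=1, c=-2): slope -7, span 1
hull edge (i=1, c=-2) to (i=2, c=-1): slope 1, span 1
hull edge (i=2, c=-1) to (i=3, c=6): slope 7, span 1
Factored form: p(x) = 6 ⊗ (x ⊕ (-7)) ⊗ (x ⊕ (-1)) ⊗ (x ⊕ 7)
Answer: roots = -7 (mult 1), -1 (mult 1), 7 (mult 1)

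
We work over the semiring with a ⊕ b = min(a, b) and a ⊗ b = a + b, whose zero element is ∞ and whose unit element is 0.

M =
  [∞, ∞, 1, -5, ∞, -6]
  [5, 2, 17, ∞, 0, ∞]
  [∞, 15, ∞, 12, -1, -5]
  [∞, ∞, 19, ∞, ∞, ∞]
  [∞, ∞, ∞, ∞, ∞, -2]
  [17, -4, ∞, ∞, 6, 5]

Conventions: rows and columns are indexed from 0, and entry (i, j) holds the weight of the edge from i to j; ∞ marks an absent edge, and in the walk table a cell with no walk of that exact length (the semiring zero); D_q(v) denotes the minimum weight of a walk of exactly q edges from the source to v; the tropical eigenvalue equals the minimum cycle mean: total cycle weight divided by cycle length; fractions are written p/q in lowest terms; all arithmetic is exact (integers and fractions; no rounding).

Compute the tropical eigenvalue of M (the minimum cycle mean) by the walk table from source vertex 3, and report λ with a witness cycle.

q=0: [∞, ∞, ∞, 0, ∞, ∞]
q=1: [∞, ∞, 19, ∞, ∞, ∞]
q=2: [∞, 34, ∞, 31, 18, 14]
q=3: [31, 10, 50, ∞, 20, 16]
q=4: [15, 12, 27, 26, 10, 18]
q=5: [17, 14, 16, 10, 12, 8]
q=6: [19, 4, 18, 12, 14, 10]
Optimal cycle mean attained by: cycle 1->4->5->1, total 0 + (-2) + (-4), length 3.
Answer: λ = -2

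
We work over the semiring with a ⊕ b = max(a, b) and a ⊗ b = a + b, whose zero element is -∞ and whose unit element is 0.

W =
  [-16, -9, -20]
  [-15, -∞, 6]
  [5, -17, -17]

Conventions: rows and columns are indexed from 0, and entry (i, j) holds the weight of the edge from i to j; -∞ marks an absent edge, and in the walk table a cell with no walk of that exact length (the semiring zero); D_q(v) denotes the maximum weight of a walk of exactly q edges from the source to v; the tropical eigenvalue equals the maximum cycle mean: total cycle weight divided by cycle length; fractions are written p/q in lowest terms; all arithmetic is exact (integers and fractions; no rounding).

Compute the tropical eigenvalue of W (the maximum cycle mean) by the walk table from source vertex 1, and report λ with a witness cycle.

q=0: [-∞, 0, -∞]
q=1: [-15, -∞, 6]
q=2: [11, -11, -11]
q=3: [-5, 2, -5]
Optimal cycle mean attained by: cycle 0->1->2->0, total (-9) + 6 + 5, length 3.
Answer: λ = 2/3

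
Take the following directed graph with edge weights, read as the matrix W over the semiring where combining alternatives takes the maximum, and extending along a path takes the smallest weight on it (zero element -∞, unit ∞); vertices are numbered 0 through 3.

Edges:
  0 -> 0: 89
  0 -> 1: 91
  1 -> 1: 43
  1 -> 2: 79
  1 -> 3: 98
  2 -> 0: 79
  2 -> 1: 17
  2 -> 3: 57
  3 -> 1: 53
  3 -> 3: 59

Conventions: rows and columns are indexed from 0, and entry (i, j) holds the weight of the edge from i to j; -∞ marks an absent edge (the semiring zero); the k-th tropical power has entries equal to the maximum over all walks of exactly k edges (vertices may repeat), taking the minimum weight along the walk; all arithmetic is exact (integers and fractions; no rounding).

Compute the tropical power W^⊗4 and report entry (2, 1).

W^⊗2:
  [89, 89, 79, 91]
  [79, 53, 43, 59]
  [79, 79, 17, 57]
  [-∞, 53, 53, 59]
W^⊗3:
  [89, 89, 79, 89]
  [79, 79, 53, 59]
  [79, 79, 79, 79]
  [53, 53, 53, 59]
W^⊗4:
  [89, 89, 79, 89]
  [79, 79, 79, 79]
  [79, 79, 79, 79]
  [53, 53, 53, 59]
Key observation: the optimum is the walk 2->0->0->0->1, with weight 79 min 89 min 89 min 91 = 79.
Optimal value attained by: walk 2->0->0->0->1.
Answer: (W^⊗4)[2][1] = 79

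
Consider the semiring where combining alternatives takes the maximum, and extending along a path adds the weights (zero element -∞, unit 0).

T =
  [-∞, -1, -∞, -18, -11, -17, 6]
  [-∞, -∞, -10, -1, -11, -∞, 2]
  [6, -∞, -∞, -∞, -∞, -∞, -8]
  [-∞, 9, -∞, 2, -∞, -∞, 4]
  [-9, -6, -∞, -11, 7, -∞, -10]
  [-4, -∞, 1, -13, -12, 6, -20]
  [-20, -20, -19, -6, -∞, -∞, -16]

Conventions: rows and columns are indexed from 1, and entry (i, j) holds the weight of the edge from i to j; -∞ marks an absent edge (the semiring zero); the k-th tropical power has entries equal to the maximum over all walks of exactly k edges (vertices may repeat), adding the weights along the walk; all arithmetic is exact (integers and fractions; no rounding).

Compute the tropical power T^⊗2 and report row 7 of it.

T^⊗2:
  [-14, -9, -11, 0, -4, -11, 1]
  [-4, 8, -17, 1, -4, -∞, 3]
  [-28, 5, -27, -12, -5, -11, 12]
  [-16, 11, -1, 8, -2, -∞, 11]
  [-2, 1, -16, -4, 14, -26, -3]
  [7, -4, 7, -7, -5, 12, 2]
  [-13, 3, -30, -4, -31, -37, -2]
Answer: row 7 of T^⊗2 = [-13, 3, -30, -4, -31, -37, -2]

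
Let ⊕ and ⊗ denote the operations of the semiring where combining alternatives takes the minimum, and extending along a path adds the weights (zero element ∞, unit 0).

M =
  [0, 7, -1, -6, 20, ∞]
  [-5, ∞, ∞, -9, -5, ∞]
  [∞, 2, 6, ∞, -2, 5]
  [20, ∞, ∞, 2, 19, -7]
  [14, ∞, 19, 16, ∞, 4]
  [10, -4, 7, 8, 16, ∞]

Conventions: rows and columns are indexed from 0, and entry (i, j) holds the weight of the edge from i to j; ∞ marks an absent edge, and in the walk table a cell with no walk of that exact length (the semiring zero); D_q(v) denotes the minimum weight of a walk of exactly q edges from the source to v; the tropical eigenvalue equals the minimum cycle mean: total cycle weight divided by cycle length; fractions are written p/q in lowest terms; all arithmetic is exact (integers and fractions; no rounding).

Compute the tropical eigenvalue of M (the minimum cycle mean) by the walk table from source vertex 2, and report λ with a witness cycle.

q=0: [∞, ∞, 0, ∞, ∞, ∞]
q=1: [∞, 2, 6, ∞, -2, 5]
q=2: [-3, 1, 12, -7, -3, 2]
q=3: [-4, -2, -4, -9, -4, -14]
q=4: [-7, -18, -7, -11, -7, -16]
q=5: [-23, -20, -9, -27, -23, -18]
q=6: [-25, -22, -24, -29, -25, -34]
Optimal cycle mean attained by: cycle 1->3->5->1, total (-9) + (-7) + (-4), length 3.
Answer: λ = -20/3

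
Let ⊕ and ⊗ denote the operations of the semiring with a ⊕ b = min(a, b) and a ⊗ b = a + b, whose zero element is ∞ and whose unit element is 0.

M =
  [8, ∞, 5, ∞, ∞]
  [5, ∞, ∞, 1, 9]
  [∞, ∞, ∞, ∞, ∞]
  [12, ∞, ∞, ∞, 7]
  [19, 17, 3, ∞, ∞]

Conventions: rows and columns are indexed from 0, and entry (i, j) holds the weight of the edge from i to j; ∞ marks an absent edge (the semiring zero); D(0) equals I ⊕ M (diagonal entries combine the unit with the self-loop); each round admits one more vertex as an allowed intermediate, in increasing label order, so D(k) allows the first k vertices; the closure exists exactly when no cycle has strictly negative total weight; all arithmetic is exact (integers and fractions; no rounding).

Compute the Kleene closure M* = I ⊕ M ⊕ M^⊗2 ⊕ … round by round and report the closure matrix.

D(0):
  [0, ∞, 5, ∞, ∞]
  [5, 0, ∞, 1, 9]
  [∞, ∞, 0, ∞, ∞]
  [12, ∞, ∞, 0, 7]
  [19, 17, 3, ∞, 0]
D(1):
  [0, ∞, 5, ∞, ∞]
  [5, 0, 10, 1, 9]
  [∞, ∞, 0, ∞, ∞]
  [12, ∞, 17, 0, 7]
  [19, 17, 3, ∞, 0]
D(2):
  [0, ∞, 5, ∞, ∞]
  [5, 0, 10, 1, 9]
  [∞, ∞, 0, ∞, ∞]
  [12, ∞, 17, 0, 7]
  [19, 17, 3, 18, 0]
D(3):
  [0, ∞, 5, ∞, ∞]
  [5, 0, 10, 1, 9]
  [∞, ∞, 0, ∞, ∞]
  [12, ∞, 17, 0, 7]
  [19, 17, 3, 18, 0]
D(4):
  [0, ∞, 5, ∞, ∞]
  [5, 0, 10, 1, 8]
  [∞, ∞, 0, ∞, ∞]
  [12, ∞, 17, 0, 7]
  [19, 17, 3, 18, 0]
D(5):
  [0, ∞, 5, ∞, ∞]
  [5, 0, 10, 1, 8]
  [∞, ∞, 0, ∞, ∞]
  [12, 24, 10, 0, 7]
  [19, 17, 3, 18, 0]
Answer: M* = [[0, ∞, 5, ∞, ∞], [5, 0, 10, 1, 8], [∞, ∞, 0, ∞, ∞], [12, 24, 10, 0, 7], [19, 17, 3, 18, 0]]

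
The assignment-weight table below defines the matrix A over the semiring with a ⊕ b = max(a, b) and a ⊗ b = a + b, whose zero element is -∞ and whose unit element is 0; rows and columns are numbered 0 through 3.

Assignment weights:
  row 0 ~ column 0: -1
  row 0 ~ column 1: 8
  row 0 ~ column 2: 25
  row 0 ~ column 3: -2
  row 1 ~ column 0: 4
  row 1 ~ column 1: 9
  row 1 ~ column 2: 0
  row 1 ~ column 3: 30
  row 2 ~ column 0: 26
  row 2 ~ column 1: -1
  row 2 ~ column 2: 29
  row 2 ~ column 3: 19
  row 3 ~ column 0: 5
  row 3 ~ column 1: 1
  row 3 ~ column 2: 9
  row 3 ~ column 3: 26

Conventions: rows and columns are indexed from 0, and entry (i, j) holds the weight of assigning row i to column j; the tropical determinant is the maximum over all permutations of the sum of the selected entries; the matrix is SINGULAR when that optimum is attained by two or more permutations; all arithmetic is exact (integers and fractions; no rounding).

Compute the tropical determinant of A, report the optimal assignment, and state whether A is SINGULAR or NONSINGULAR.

σ = (0, 1, 2, 3): (-1) + 9 + 29 + 26 = 63
σ = (0, 1, 3, 2): (-1) + 9 + 19 + 9 = 36
σ = (0, 2, 1, 3): (-1) + 0 + (-1) + 26 = 24
σ = (0, 2, 3, 1): (-1) + 0 + 19 + 1 = 19
σ = (0, 3, 1, 2): (-1) + 30 + (-1) + 9 = 37
σ = (0, 3, 2, 1): (-1) + 30 + 29 + 1 = 59
σ = (1, 0, 2, 3): 8 + 4 + 29 + 26 = 67
σ = (1, 0, 3, 2): 8 + 4 + 19 + 9 = 40
σ = (1, 2, 0, 3): 8 + 0 + 26 + 26 = 60
σ = (1, 2, 3, 0): 8 + 0 + 19 + 5 = 32
σ = (1, 3, 0, 2): 8 + 30 + 26 + 9 = 73
σ = (1, 3, 2, 0): 8 + 30 + 29 + 5 = 72
σ = (2, 0, 1, 3): 25 + 4 + (-1) + 26 = 54
σ = (2, 0, 3, 1): 25 + 4 + 19 + 1 = 49
σ = (2, 1, 0, 3): 25 + 9 + 26 + 26 = 86
σ = (2, 1, 3, 0): 25 + 9 + 19 + 5 = 58
σ = (2, 3, 0, 1): 25 + 30 + 26 + 1 = 82
σ = (2, 3, 1, 0): 25 + 30 + (-1) + 5 = 59
σ = (3, 0, 1, 2): (-2) + 4 + (-1) + 9 = 10
σ = (3, 0, 2, 1): (-2) + 4 + 29 + 1 = 32
σ = (3, 1, 0, 2): (-2) + 9 + 26 + 9 = 42
σ = (3, 1, 2, 0): (-2) + 9 + 29 + 5 = 41
σ = (3, 2, 0, 1): (-2) + 0 + 26 + 1 = 25
σ = (3, 2, 1, 0): (-2) + 0 + (-1) + 5 = 2
Optimal value attained by: σ = (2, 1, 0, 3).
Answer: det⊕(A) = 86; verdict: NONSINGULAR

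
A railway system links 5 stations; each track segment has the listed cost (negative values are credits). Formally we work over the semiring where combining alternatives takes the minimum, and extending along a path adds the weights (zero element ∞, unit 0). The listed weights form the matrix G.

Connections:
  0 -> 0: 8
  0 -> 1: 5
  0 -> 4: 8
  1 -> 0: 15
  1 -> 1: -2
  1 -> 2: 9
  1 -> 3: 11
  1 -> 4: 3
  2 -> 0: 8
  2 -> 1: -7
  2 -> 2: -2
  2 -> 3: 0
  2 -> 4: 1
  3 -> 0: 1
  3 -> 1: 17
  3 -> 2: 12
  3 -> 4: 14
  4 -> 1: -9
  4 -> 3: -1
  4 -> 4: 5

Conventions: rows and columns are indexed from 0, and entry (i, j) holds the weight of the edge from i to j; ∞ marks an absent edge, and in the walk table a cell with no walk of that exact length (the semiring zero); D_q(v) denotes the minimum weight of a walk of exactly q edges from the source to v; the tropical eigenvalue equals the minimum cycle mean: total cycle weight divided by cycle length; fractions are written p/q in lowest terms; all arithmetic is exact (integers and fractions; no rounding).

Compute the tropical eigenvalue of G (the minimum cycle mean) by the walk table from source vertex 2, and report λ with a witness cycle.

q=0: [∞, ∞, 0, ∞, ∞]
q=1: [8, -7, -2, 0, 1]
q=2: [1, -9, -4, -2, -4]
q=3: [-1, -13, -6, -5, -6]
q=4: [-4, -15, -8, -7, -10]
q=5: [-6, -19, -10, -11, -12]
Optimal cycle mean attained by: cycle 1->4->1, total 3 + (-9), length 2.
Answer: λ = -3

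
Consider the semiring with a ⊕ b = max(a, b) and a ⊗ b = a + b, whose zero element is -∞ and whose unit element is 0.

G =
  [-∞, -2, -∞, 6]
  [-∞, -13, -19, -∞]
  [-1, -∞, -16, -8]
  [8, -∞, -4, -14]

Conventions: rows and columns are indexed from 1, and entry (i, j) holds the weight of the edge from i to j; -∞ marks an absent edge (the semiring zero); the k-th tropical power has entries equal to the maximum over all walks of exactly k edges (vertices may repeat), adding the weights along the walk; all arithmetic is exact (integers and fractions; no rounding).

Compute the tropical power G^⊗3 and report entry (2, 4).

G^⊗2:
  [14, -15, 2, -8]
  [-20, -26, -32, -27]
  [0, -3, -12, 5]
  [-5, 6, -18, 14]
G^⊗3:
  [1, 12, -12, 20]
  [-19, -22, -31, -14]
  [13, -2, 1, 6]
  [22, -7, 10, 1]
Key observation: the optimum is the walk 2->3->1->4, with weight (-19) + (-1) + 6 = -14.
Optimal value attained by: walk 2->3->1->4.
Answer: (G^⊗3)[2][4] = -14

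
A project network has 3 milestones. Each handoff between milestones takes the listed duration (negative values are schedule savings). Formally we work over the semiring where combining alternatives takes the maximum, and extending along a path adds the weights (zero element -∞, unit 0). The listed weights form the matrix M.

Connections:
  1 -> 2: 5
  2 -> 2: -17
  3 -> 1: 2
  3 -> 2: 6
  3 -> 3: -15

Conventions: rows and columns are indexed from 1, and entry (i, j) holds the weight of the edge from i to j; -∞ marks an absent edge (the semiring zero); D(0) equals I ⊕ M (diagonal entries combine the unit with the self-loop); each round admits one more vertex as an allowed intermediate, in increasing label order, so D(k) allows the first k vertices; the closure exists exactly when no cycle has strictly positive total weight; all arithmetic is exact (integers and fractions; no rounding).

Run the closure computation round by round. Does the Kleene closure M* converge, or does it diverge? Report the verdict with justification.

D(0):
  [0, 5, -∞]
  [-∞, 0, -∞]
  [2, 6, 0]
D(1):
  [0, 5, -∞]
  [-∞, 0, -∞]
  [2, 7, 0]
D(2):
  [0, 5, -∞]
  [-∞, 0, -∞]
  [2, 7, 0]
D(3):
  [0, 5, -∞]
  [-∞, 0, -∞]
  [2, 7, 0]
Key observation: every diagonal entry stays at the unit through all rounds, so no improving cycle exists.
Answer: CONVERGES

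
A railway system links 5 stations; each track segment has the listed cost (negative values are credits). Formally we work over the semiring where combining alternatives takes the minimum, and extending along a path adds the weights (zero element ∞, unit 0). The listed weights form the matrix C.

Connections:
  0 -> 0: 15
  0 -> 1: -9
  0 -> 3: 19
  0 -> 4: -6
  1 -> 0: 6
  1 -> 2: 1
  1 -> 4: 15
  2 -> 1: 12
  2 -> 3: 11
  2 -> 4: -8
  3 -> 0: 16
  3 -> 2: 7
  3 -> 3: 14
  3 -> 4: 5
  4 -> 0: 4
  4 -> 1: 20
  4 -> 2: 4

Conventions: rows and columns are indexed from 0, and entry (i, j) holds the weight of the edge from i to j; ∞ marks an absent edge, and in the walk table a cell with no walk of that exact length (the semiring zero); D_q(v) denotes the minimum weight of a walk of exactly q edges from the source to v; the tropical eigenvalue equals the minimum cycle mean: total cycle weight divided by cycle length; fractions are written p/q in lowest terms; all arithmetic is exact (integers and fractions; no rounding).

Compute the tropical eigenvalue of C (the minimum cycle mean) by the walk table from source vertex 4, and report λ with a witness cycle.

q=0: [∞, ∞, ∞, ∞, 0]
q=1: [4, 20, 4, ∞, ∞]
q=2: [19, -5, 21, 15, -4]
q=3: [0, 10, -4, 29, 10]
q=4: [14, -9, 11, 7, -12]
q=5: [-8, 5, -8, 21, 3]
Optimal cycle mean attained by: cycle 0->1->2->4->0, total (-9) + 1 + (-8) + 4, length 4.
Answer: λ = -3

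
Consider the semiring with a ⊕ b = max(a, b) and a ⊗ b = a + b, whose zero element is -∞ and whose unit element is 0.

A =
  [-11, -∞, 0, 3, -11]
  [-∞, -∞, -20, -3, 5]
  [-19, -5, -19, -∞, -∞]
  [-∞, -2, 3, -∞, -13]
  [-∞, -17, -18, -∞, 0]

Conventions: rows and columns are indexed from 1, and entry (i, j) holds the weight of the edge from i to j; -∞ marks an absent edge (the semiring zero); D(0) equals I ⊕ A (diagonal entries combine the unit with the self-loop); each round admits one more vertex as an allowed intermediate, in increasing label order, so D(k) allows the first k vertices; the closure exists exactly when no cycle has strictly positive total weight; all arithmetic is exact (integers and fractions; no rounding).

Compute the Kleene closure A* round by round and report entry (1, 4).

D(0):
  [0, -∞, 0, 3, -11]
  [-∞, 0, -20, -3, 5]
  [-19, -5, 0, -∞, -∞]
  [-∞, -2, 3, 0, -13]
  [-∞, -17, -18, -∞, 0]
D(1):
  [0, -∞, 0, 3, -11]
  [-∞, 0, -20, -3, 5]
  [-19, -5, 0, -16, -30]
  [-∞, -2, 3, 0, -13]
  [-∞, -17, -18, -∞, 0]
D(2):
  [0, -∞, 0, 3, -11]
  [-∞, 0, -20, -3, 5]
  [-19, -5, 0, -8, 0]
  [-∞, -2, 3, 0, 3]
  [-∞, -17, -18, -20, 0]
D(3):
  [0, -5, 0, 3, 0]
  [-39, 0, -20, -3, 5]
  [-19, -5, 0, -8, 0]
  [-16, -2, 3, 0, 3]
  [-37, -17, -18, -20, 0]
D(4):
  [0, 1, 6, 3, 6]
  [-19, 0, 0, -3, 5]
  [-19, -5, 0, -8, 0]
  [-16, -2, 3, 0, 3]
  [-36, -17, -17, -20, 0]
D(5):
  [0, 1, 6, 3, 6]
  [-19, 0, 0, -3, 5]
  [-19, -5, 0, -8, 0]
  [-16, -2, 3, 0, 3]
  [-36, -17, -17, -20, 0]
Answer: A*[1][4] = 3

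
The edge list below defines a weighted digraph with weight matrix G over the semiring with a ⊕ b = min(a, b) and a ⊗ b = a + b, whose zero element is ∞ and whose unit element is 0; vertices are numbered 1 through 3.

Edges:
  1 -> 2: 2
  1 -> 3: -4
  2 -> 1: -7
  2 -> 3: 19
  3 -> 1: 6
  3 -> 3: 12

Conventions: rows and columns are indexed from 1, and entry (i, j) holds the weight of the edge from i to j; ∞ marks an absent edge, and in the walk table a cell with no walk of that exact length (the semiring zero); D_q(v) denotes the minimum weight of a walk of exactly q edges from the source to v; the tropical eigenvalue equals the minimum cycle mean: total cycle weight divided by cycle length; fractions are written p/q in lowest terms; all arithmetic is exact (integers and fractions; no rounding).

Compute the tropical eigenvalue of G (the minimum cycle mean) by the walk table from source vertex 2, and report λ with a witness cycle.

q=0: [∞, 0, ∞]
q=1: [-7, ∞, 19]
q=2: [25, -5, -11]
q=3: [-12, 27, 1]
Optimal cycle mean attained by: cycle 1->2->1, total 2 + (-7), length 2.
Answer: λ = -5/2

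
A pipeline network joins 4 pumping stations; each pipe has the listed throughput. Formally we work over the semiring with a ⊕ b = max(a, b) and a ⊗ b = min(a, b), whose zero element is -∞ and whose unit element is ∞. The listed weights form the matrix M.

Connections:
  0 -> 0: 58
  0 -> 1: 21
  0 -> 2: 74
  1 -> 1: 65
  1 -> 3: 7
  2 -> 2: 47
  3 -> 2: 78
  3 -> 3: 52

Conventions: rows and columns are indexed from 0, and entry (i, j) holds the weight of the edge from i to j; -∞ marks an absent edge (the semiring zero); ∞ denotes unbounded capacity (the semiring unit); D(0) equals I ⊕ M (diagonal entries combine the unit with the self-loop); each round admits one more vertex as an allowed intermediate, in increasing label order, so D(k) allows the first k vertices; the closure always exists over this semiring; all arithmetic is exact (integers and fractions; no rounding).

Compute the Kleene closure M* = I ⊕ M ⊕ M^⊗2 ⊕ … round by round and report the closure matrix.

D(0):
  [∞, 21, 74, -∞]
  [-∞, ∞, -∞, 7]
  [-∞, -∞, ∞, -∞]
  [-∞, -∞, 78, ∞]
D(1):
  [∞, 21, 74, -∞]
  [-∞, ∞, -∞, 7]
  [-∞, -∞, ∞, -∞]
  [-∞, -∞, 78, ∞]
D(2):
  [∞, 21, 74, 7]
  [-∞, ∞, -∞, 7]
  [-∞, -∞, ∞, -∞]
  [-∞, -∞, 78, ∞]
D(3):
  [∞, 21, 74, 7]
  [-∞, ∞, -∞, 7]
  [-∞, -∞, ∞, -∞]
  [-∞, -∞, 78, ∞]
D(4):
  [∞, 21, 74, 7]
  [-∞, ∞, 7, 7]
  [-∞, -∞, ∞, -∞]
  [-∞, -∞, 78, ∞]
Answer: M* = [[∞, 21, 74, 7], [-∞, ∞, 7, 7], [-∞, -∞, ∞, -∞], [-∞, -∞, 78, ∞]]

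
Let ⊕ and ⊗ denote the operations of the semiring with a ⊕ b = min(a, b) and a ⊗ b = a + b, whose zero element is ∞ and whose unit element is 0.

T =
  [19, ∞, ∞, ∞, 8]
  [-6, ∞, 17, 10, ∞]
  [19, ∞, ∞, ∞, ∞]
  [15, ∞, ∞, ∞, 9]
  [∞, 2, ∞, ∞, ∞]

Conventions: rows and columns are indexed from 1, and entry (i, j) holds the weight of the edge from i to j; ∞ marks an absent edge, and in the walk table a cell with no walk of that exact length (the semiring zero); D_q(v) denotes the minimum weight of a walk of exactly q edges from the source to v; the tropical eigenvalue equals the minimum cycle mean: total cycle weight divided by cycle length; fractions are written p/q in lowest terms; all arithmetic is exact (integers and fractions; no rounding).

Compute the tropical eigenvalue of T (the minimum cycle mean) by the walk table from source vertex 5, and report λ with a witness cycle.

q=0: [∞, ∞, ∞, ∞, 0]
q=1: [∞, 2, ∞, ∞, ∞]
q=2: [-4, ∞, 19, 12, ∞]
q=3: [15, ∞, ∞, ∞, 4]
q=4: [34, 6, ∞, ∞, 23]
q=5: [0, 25, 23, 16, 42]
Optimal cycle mean attained by: cycle 1->5->2->1, total 8 + 2 + (-6), length 3.
Answer: λ = 4/3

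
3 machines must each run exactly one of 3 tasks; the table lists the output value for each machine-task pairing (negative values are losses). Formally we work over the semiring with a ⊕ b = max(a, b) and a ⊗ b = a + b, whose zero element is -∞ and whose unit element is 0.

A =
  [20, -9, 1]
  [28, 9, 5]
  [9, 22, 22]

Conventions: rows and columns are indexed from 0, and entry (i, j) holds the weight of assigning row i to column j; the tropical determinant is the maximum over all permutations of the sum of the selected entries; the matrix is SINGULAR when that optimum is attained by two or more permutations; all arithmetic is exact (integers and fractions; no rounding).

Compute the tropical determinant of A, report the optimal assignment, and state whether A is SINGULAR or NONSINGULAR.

σ = (0, 1, 2): 20 + 9 + 22 = 51
σ = (0, 2, 1): 20 + 5 + 22 = 47
σ = (1, 0, 2): (-9) + 28 + 22 = 41
σ = (1, 2, 0): (-9) + 5 + 9 = 5
σ = (2, 0, 1): 1 + 28 + 22 = 51
σ = (2, 1, 0): 1 + 9 + 9 = 19
Optimal value attained by: σ = (0, 1, 2).
Answer: det⊕(A) = 51; verdict: SINGULAR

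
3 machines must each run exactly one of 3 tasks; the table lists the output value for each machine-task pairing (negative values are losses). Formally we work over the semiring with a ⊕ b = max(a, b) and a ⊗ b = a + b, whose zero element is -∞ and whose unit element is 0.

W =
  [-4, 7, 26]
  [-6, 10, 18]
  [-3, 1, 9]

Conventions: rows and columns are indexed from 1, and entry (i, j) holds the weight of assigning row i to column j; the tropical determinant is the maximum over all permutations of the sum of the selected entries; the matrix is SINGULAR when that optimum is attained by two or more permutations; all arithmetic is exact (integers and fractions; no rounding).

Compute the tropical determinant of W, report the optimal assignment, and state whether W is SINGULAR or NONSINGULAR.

σ = (1, 2, 3): (-4) + 10 + 9 = 15
σ = (1, 3, 2): (-4) + 18 + 1 = 15
σ = (2, 1, 3): 7 + (-6) + 9 = 10
σ = (2, 3, 1): 7 + 18 + (-3) = 22
σ = (3, 1, 2): 26 + (-6) + 1 = 21
σ = (3, 2, 1): 26 + 10 + (-3) = 33
Optimal value attained by: σ = (3, 2, 1).
Answer: det⊕(W) = 33; verdict: NONSINGULAR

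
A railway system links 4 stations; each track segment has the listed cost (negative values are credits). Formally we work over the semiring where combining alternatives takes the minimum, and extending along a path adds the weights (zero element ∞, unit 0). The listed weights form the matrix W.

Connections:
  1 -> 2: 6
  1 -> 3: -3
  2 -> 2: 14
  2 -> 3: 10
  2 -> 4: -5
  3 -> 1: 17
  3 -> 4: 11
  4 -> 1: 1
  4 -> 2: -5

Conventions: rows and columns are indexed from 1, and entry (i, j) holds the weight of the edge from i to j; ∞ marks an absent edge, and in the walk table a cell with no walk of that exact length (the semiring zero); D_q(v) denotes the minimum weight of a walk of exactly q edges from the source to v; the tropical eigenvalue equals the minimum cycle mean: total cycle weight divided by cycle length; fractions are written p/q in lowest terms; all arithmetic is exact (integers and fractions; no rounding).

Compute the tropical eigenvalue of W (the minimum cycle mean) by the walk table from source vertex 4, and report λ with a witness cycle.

q=0: [∞, ∞, ∞, 0]
q=1: [1, -5, ∞, ∞]
q=2: [∞, 7, -2, -10]
q=3: [-9, -15, 17, 2]
q=4: [3, -3, -12, -20]
Optimal cycle mean attained by: cycle 2->4->2, total (-5) + (-5), length 2.
Answer: λ = -5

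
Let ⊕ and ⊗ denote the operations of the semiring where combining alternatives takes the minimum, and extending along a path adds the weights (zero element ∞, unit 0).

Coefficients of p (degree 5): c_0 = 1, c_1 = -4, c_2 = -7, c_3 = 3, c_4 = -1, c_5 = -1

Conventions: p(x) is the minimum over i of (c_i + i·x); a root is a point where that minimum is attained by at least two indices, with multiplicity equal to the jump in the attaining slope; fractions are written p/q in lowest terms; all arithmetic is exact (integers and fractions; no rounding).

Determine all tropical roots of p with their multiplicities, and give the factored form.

hull edge (i=0, c=1) to (i=1, c=-4): slope -5, span 1
hull edge (i=1, c=-4) to (i=2, c=-7): slope -3, span 1
hull edge (i=2, c=-7) to (i=5, c=-1): slope 2, span 3
Factored form: p(x) = -1 ⊗ (x ⊕ (-2)) ⊗ (x ⊕ (-2)) ⊗ (x ⊕ (-2)) ⊗ (x ⊕ 3) ⊗ (x ⊕ 5)
Answer: roots = -2 (mult 3), 3 (mult 1), 5 (mult 1)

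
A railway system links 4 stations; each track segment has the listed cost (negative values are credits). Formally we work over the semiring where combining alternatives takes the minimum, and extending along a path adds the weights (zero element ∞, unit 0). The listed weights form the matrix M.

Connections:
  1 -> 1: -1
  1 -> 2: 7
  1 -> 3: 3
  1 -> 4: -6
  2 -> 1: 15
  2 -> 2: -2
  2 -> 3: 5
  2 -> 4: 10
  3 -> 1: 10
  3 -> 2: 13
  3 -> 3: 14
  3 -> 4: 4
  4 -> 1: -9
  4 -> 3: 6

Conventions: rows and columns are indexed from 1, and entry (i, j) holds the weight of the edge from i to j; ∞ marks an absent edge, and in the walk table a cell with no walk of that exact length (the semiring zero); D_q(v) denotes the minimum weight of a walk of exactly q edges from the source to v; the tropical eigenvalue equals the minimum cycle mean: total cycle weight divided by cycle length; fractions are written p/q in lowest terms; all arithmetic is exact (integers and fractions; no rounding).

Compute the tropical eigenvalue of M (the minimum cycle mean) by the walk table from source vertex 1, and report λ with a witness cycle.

q=0: [0, ∞, ∞, ∞]
q=1: [-1, 7, 3, -6]
q=2: [-15, 5, 0, -7]
q=3: [-16, -8, -12, -21]
q=4: [-30, -10, -15, -22]
Optimal cycle mean attained by: cycle 1->4->1, total (-6) + (-9), length 2.
Answer: λ = -15/2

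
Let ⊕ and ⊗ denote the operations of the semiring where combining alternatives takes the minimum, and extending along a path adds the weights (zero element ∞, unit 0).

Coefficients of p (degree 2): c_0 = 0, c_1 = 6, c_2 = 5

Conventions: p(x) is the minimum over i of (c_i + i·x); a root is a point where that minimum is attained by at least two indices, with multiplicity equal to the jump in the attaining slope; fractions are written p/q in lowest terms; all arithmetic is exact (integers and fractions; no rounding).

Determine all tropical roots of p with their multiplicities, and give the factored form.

hull edge (i=0, c=0) to (i=2, c=5): slope 5/2, span 2
Factored form: p(x) = 5 ⊗ (x ⊕ (-5/2)) ⊗ (x ⊕ (-5/2))
Answer: roots = -5/2 (mult 2)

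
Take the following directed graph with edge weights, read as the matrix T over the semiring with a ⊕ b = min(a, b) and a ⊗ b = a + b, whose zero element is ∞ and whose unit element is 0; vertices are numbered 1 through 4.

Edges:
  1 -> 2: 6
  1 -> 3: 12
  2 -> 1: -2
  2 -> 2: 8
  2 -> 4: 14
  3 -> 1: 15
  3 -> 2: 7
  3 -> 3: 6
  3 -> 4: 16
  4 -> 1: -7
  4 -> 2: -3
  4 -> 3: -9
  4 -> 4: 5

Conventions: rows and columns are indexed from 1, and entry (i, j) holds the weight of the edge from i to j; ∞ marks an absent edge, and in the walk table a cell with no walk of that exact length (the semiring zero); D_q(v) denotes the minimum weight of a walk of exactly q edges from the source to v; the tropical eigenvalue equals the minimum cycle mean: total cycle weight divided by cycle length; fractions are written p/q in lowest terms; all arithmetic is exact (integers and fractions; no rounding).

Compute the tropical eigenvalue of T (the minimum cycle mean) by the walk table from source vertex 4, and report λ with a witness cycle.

q=0: [∞, ∞, ∞, 0]
q=1: [-7, -3, -9, 5]
q=2: [-5, -2, -4, 7]
q=3: [-4, 1, -2, 12]
q=4: [-1, 2, 3, 14]
Optimal cycle mean attained by: cycle 1->2->1, total 6 + (-2), length 2.
Answer: λ = 2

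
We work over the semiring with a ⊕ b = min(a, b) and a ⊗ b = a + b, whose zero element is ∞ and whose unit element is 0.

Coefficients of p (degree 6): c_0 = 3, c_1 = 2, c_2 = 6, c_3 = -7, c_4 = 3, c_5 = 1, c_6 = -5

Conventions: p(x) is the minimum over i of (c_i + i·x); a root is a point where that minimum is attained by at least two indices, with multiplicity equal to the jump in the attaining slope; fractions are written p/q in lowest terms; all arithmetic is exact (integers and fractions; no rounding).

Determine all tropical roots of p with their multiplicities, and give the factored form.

hull edge (i=0, c=3) to (i=3, c=-7): slope -10/3, span 3
hull edge (i=3, c=-7) to (i=6, c=-5): slope 2/3, span 3
Factored form: p(x) = -5 ⊗ (x ⊕ (-2/3)) ⊗ (x ⊕ (-2/3)) ⊗ (x ⊕ (-2/3)) ⊗ (x ⊕ 10/3) ⊗ (x ⊕ 10/3) ⊗ (x ⊕ 10/3)
Answer: roots = -2/3 (mult 3), 10/3 (mult 3)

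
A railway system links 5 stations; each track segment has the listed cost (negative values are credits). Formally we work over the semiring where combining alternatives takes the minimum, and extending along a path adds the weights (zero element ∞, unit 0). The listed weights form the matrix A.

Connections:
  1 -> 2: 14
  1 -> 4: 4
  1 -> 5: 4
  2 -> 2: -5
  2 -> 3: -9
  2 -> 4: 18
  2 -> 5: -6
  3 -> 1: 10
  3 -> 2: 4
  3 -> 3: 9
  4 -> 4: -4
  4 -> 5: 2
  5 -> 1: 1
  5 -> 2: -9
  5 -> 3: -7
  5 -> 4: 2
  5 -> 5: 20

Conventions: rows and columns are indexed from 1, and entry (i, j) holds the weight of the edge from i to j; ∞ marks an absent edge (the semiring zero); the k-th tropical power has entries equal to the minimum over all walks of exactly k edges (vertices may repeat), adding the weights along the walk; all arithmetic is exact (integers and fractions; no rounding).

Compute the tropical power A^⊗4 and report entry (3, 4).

A^⊗2:
  [5, -5, -3, 0, 6]
  [-5, -15, -14, -4, -11]
  [19, -1, -5, 14, -2]
  [3, -7, -5, -8, -2]
  [3, -14, -18, -2, -15]
A^⊗3:
  [7, -10, -14, -4, -11]
  [-10, -20, -24, -9, -21]
  [-1, -11, -10, 0, -7]
  [-1, -12, -16, -12, -13]
  [-14, -24, -23, -13, -20]
A^⊗4:
  [-10, -20, -19, -9, -16]
  [-20, -30, -29, -19, -26]
  [-6, -16, -20, -5, -17]
  [-12, -22, -21, -16, -18]
  [-19, -29, -33, -18, -30]
Key observation: the optimum is the walk 3->2->2->5->4, with weight 4 + (-5) + (-6) + 2 = -5.
Optimal value attained by: walk 3->2->2->5->4.
Answer: (A^⊗4)[3][4] = -5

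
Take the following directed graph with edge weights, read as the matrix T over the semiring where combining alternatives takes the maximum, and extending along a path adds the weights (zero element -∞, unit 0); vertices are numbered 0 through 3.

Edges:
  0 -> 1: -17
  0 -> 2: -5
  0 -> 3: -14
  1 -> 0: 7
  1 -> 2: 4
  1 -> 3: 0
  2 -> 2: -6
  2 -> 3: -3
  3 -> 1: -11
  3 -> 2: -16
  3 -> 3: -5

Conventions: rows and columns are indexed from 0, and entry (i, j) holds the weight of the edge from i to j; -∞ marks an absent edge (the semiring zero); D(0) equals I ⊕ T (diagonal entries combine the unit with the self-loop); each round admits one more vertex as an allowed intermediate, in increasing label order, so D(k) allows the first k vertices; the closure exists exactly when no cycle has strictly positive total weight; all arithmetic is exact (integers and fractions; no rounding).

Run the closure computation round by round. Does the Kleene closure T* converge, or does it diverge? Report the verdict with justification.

D(0):
  [0, -17, -5, -14]
  [7, 0, 4, 0]
  [-∞, -∞, 0, -3]
  [-∞, -11, -16, 0]
D(1):
  [0, -17, -5, -14]
  [7, 0, 4, 0]
  [-∞, -∞, 0, -3]
  [-∞, -11, -16, 0]
D(2):
  [0, -17, -5, -14]
  [7, 0, 4, 0]
  [-∞, -∞, 0, -3]
  [-4, -11, -7, 0]
D(3):
  [0, -17, -5, -8]
  [7, 0, 4, 1]
  [-∞, -∞, 0, -3]
  [-4, -11, -7, 0]
D(4):
  [0, -17, -5, -8]
  [7, 0, 4, 1]
  [-7, -14, 0, -3]
  [-4, -11, -7, 0]
Key observation: every diagonal entry stays at the unit through all rounds, so no improving cycle exists.
Answer: CONVERGES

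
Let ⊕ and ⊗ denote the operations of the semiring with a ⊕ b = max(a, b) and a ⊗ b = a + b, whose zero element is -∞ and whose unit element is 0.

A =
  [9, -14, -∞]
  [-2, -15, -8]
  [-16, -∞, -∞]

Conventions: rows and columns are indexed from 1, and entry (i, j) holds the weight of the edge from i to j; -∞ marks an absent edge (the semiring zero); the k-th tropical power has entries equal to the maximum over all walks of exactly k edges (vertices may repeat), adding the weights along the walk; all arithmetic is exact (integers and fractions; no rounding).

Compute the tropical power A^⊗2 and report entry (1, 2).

A^⊗2:
  [18, -5, -22]
  [7, -16, -23]
  [-7, -30, -∞]
Key observation: the optimum is the walk 1->1->2, with weight 9 + (-14) = -5.
Optimal value attained by: walk 1->1->2.
Answer: (A^⊗2)[1][2] = -5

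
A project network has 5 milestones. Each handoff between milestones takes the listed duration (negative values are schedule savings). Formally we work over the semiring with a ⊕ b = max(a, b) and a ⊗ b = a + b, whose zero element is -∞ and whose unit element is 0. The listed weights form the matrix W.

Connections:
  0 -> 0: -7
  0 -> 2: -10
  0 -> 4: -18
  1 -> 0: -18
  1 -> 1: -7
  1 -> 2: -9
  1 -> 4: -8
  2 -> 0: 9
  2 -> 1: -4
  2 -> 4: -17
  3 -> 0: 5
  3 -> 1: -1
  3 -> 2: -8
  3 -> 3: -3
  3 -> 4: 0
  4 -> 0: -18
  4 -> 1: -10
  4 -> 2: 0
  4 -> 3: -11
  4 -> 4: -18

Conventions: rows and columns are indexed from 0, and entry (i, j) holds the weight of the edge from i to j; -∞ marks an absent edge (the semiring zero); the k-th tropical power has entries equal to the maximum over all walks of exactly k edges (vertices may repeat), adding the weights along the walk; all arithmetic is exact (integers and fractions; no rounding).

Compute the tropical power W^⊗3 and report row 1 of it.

W^⊗2:
  [-1, -14, -17, -29, -25]
  [0, -13, -8, -19, -15]
  [2, -11, -1, -28, -9]
  [2, -4, 0, -6, -3]
  [9, -4, -18, -14, -11]
W^⊗3:
  [-8, -21, -11, -32, -19]
  [1, -12, -10, -22, -18]
  [8, -5, -8, -20, -16]
  [9, -4, -3, -9, -6]
  [2, -11, -1, -17, -9]
Answer: row 1 of W^⊗3 = [1, -12, -10, -22, -18]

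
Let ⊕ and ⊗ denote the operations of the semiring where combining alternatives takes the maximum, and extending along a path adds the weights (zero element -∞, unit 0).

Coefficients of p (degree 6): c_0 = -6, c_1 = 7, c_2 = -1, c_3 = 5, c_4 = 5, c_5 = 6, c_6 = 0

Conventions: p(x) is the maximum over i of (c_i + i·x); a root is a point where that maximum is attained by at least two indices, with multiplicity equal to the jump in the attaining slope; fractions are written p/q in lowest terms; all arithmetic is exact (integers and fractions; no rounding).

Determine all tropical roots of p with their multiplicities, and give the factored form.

hull edge (i=0, c=-6) to (i=1, c=7): slope 13, span 1
hull edge (i=1, c=7) to (i=5, c=6): slope -1/4, span 4
hull edge (i=5, c=6) to (i=6, c=0): slope -6, span 1
Factored form: p(x) = 0 ⊗ (x ⊕ (-13)) ⊗ (x ⊕ 1/4) ⊗ (x ⊕ 1/4) ⊗ (x ⊕ 1/4) ⊗ (x ⊕ 1/4) ⊗ (x ⊕ 6)
Answer: roots = -13 (mult 1), 1/4 (mult 4), 6 (mult 1)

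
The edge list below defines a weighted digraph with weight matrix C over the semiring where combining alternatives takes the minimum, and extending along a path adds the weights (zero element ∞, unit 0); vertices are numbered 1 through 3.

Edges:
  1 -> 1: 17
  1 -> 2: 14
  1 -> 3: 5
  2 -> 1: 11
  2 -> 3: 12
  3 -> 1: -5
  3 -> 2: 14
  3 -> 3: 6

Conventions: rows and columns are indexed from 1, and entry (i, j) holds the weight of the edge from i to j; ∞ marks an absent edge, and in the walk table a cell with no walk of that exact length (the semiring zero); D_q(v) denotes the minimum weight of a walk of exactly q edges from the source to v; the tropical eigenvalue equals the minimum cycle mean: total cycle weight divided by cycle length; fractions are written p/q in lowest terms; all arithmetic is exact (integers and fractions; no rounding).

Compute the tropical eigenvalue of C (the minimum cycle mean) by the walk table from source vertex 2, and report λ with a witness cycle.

q=0: [∞, 0, ∞]
q=1: [11, ∞, 12]
q=2: [7, 25, 16]
q=3: [11, 21, 12]
Optimal cycle mean attained by: cycle 1->3->1, total 5 + (-5), length 2.
Answer: λ = 0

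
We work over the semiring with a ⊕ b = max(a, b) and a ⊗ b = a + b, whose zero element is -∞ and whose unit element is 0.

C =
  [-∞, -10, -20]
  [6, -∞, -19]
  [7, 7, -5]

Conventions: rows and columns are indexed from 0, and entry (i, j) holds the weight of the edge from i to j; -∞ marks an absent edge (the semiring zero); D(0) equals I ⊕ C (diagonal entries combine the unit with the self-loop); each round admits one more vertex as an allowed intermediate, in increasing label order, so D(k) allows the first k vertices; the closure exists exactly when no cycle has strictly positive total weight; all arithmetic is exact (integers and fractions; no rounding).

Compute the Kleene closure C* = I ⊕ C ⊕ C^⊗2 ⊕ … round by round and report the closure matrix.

D(0):
  [0, -10, -20]
  [6, 0, -19]
  [7, 7, 0]
D(1):
  [0, -10, -20]
  [6, 0, -14]
  [7, 7, 0]
D(2):
  [0, -10, -20]
  [6, 0, -14]
  [13, 7, 0]
D(3):
  [0, -10, -20]
  [6, 0, -14]
  [13, 7, 0]
Answer: C* = [[0, -10, -20], [6, 0, -14], [13, 7, 0]]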